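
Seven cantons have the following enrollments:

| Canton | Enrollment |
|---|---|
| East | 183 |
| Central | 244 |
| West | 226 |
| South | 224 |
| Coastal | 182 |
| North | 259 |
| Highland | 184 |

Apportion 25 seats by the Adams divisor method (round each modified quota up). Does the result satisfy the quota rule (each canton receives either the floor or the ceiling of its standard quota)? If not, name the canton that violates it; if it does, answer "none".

Standard quotas: East 3.046, Central 4.061, West 3.762, South 3.728, Coastal 3.029, North 4.311, Highland 3.063.
Adams allocation: East 3, Central 4, West 4, South 4, Coastal 3, North 4, Highland 3.
Every allocation lies between the lower and upper quota.

none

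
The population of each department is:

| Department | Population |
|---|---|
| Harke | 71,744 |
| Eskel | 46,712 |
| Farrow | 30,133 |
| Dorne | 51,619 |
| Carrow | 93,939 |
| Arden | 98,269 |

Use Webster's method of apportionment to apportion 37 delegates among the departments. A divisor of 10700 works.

Harke 7; Eskel 4; Farrow 3; Dorne 5; Carrow 9; Arden 9

With modified divisor 10700: modified quotas Harke 6.705, Eskel 4.366, Farrow 2.816, Dorne 4.824, Carrow 8.779, Arden 9.184.
Rounding to the nearest integer: Harke 7, Eskel 4, Farrow 3, Dorne 5, Carrow 9, Arden 9 (total 37).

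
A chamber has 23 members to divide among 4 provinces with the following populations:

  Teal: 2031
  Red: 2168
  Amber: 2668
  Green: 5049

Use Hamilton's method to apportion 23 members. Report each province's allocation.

Teal=4, Red=4, Amber=5, Green=10

Standard divisor: 11916 ÷ 23 ≈ 518.087.
Standard quotas: Teal 3.9202, Red 4.1846, Amber 5.1497, Green 9.7455.
Lower quotas: Teal 3, Red 4, Amber 5, Green 9 (sum 21, leaving 2 seats).
Remainders in descending order: Teal 0.9202, Green 0.7455, Red 0.1846, Amber 0.1497.
Largest remainders: Teal, Green receive the extra seats.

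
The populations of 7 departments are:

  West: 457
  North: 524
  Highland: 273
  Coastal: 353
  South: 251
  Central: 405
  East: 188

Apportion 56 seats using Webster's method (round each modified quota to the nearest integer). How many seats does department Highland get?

6

Standard divisor 2451/56 ≈ 43.768; standard quotas: West 10.441, North 11.972, Highland 6.237, Coastal 8.065, South 5.735, Central 9.253, East 4.295.
Rounding to the nearest integer gives 10, 12, 6, 8, 6, 9, 4 = 55 seats, so the divisor must be adjusted.
With modified divisor 43: modified quotas West 10.628, North 12.186, Highland 6.349, Coastal 8.209, South 5.837, Central 9.419, East 4.372.
Rounding to the nearest integer: West 11, North 12, Highland 6, Coastal 8, South 6, Central 9, East 4 (total 56).
Highland receives 6.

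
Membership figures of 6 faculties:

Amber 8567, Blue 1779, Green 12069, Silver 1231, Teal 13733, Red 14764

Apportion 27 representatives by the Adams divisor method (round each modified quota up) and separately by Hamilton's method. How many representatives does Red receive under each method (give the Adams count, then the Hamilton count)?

Adams: Amber 5, Blue 1, Green 6, Silver 1, Teal 7, Red 7.
Hamilton: Amber 4, Blue 1, Green 6, Silver 1, Teal 7, Red 8.
Red gets 7 under Adams and 8 under Hamilton.

7 and 8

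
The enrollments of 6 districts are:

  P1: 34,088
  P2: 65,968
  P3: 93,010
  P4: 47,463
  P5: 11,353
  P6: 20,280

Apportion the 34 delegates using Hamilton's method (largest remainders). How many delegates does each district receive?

P1 4; P2 8; P3 12; P4 6; P5 1; P6 3

The standard divisor is 272162/34 ≈ 8004.765.
Standard quotas: P1 4.2585, P2 8.2411, P3 11.6193, P4 5.9293, P5 1.4183, P6 2.5335.
Lower quotas: P1 4, P2 8, P3 11, P4 5, P5 1, P6 2 (sum 31, leaving 3 seats).
Remainders in descending order: P4 0.9293, P3 0.6193, P6 0.5335, P5 0.4183, P1 0.2585, P2 0.2411.
Largest remainders: P4, P3, P6 receive the extra seats.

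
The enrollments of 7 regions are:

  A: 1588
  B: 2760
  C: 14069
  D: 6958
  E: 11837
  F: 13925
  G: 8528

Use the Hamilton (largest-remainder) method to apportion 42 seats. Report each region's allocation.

A=1, B=2, C=10, D=5, E=8, F=10, G=6

Standard divisor: 59665 ÷ 42 ≈ 1420.595.
Standard quotas: A 1.1178, B 1.9428, C 9.9036, D 4.8979, E 8.3324, F 9.8022, G 6.0031.
Lower quotas: A 1, B 1, C 9, D 4, E 8, F 9, G 6 (sum 38, leaving 4 seats).
Remainders in descending order: B 0.9428, C 0.9036, D 0.8979, F 0.8022, E 0.3324, A 0.1178, G 0.0031.
Largest remainders: B, C, D, F receive the extra seats.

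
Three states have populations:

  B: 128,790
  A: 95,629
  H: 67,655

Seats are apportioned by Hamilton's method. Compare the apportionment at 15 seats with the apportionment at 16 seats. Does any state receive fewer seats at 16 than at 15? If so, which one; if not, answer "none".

At 15 seats: B 7, A 5, H 3.
At 16 seats: B 7, A 5, H 4.
No state's allocation decreased.

none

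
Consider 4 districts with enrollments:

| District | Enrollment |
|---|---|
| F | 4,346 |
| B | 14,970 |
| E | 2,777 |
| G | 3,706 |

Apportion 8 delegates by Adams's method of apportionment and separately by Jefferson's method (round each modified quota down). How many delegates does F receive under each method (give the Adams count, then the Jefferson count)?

2 and 1

Adams: F 2, B 4, E 1, G 1.
Jefferson: F 1, B 5, E 1, G 1.
F gets 2 under Adams and 1 under Jefferson.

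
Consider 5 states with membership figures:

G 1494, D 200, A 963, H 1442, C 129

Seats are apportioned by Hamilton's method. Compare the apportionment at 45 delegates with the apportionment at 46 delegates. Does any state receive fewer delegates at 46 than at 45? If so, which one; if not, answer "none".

At 45 seats: G 16, D 2, A 10, H 15, C 2.
At 46 seats: G 16, D 2, A 11, H 16, C 1.
C drops from 2 to 1.

C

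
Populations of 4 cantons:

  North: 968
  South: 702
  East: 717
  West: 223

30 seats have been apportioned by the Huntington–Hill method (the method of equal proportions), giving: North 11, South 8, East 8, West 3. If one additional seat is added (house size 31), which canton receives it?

East

Priority for the next seat is population ÷ (√(s·(s+1))).
Priorities: North 84.254, South 82.731, East 84.499, West 64.375.
Highest priority: East.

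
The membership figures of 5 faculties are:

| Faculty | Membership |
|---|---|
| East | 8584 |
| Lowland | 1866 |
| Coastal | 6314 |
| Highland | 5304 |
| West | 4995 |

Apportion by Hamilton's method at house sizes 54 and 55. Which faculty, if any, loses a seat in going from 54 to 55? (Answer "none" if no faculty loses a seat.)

none

At 54 seats: East 17, Lowland 4, Coastal 13, Highland 10, West 10.
At 55 seats: East 17, Lowland 4, Coastal 13, Highland 11, West 10.
No faculty's allocation decreased.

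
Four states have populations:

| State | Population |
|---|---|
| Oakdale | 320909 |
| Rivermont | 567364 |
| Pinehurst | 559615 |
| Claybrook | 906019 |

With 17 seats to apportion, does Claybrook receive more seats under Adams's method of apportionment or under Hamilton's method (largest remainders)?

Hamilton

Adams: Oakdale 3, Rivermont 4, Pinehurst 4, Claybrook 6.
Hamilton: Oakdale 2, Rivermont 4, Pinehurst 4, Claybrook 7.
Claybrook gets 6 under Adams and 7 under Hamilton.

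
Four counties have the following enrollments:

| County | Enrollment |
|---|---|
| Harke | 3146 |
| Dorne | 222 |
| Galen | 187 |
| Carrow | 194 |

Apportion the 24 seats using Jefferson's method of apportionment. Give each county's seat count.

Harke 21, Dorne 1, Galen 1, Carrow 1

Standard divisor 3749/24 ≈ 156.208; standard quotas: Harke 20.140, Dorne 1.421, Galen 1.197, Carrow 1.242.
Rounding down gives 20, 1, 1, 1 = 23 seats, so the divisor must be adjusted.
With modified divisor 146: modified quotas Harke 21.548, Dorne 1.521, Galen 1.281, Carrow 1.329.
Rounding down: Harke 21, Dorne 1, Galen 1, Carrow 1 (total 24).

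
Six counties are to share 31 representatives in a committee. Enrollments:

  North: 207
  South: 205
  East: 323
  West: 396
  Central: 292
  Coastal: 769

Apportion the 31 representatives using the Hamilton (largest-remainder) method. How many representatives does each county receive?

North=3, South=3, East=4, West=6, Central=4, Coastal=11

The standard divisor is 2192/31 ≈ 70.71.
Standard quotas: North 2.927, South 2.899, East 4.568, West 5.600, Central 4.130, Coastal 10.875.
Lower quotas: North 2, South 2, East 4, West 5, Central 4, Coastal 10 (sum 27, leaving 4 seats).
Remainders in descending order: North 0.927, South 0.899, Coastal 0.875, West 0.600, East 0.568, Central 0.130.
The surplus seats go to North, South, Coastal, West.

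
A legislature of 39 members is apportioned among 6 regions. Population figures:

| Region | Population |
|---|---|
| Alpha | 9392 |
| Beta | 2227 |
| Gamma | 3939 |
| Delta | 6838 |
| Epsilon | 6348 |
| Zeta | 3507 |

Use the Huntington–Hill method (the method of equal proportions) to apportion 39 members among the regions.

With divisor 833: modified quotas Alpha 11.275, Beta 2.673, Gamma 4.729, Delta 8.209, Epsilon 7.621, Zeta 4.210.
Geometric-mean thresholds: Alpha √(11·12)=11.489, Beta √(2·3)=2.449, Gamma √(4·5)=4.472, Delta √(8·9)=8.485, Epsilon √(7·8)=7.483, Zeta √(4·5)=4.472.
Each quota rounded against its threshold gives Alpha 11, Beta 3, Gamma 5, Delta 8, Epsilon 8, Zeta 4 (total 39).

Alpha=11, Beta=3, Gamma=5, Delta=8, Epsilon=8, Zeta=4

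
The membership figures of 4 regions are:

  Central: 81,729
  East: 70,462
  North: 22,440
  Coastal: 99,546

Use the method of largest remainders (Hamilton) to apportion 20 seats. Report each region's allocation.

Central 6, East 5, North 2, Coastal 7

Standard divisor: 274177 ÷ 20 ≈ 13708.85.
Standard quotas: Central 5.9618, East 5.1399, North 1.6369, Coastal 7.2614.
Lower quotas: Central 5, East 5, North 1, Coastal 7 (sum 18, leaving 2 seats).
Remainders in descending order: Central 0.9618, North 0.6369, Coastal 0.2614, East 0.1399.
Largest remainders: Central, North receive the extra seats.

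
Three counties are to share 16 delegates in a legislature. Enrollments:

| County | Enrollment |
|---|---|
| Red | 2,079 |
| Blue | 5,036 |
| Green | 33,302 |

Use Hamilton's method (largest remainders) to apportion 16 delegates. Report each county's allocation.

Total 40417; standard divisor 40417/16 ≈ 2526.062.
Standard quotas: Red 0.8230, Blue 1.9936, Green 13.1834.
Lower quotas: Red 0, Blue 1, Green 13 (sum 14, leaving 2 seats).
Remainders in descending order: Blue 0.9936, Red 0.8230, Green 0.1834.
The surplus seats go to Blue, Red.

Red: 1, Blue: 2, Green: 13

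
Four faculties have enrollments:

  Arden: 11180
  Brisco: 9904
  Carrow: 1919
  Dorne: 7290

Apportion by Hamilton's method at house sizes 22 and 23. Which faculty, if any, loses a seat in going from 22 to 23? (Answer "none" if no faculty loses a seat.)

Carrow

At 22 seats: Arden 8, Brisco 7, Carrow 2, Dorne 5.
At 23 seats: Arden 8, Brisco 8, Carrow 1, Dorne 6.
Carrow drops from 2 to 1.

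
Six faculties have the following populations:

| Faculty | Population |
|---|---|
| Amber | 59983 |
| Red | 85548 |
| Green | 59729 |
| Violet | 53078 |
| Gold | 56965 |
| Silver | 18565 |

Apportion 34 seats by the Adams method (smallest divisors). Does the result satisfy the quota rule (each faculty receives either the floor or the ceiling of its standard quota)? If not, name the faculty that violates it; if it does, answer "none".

Standard quotas: Amber 6.108, Red 8.712, Green 6.083, Violet 5.405, Gold 5.801, Silver 1.891.
Adams allocation: Amber 6, Red 9, Green 6, Violet 5, Gold 6, Silver 2.
Every allocation lies between the lower and upper quota.

none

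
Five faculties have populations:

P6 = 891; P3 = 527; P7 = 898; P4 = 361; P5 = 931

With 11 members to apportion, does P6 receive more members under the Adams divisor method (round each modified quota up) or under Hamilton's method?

Adams: P6 2, P3 2, P7 3, P4 1, P5 3.
Hamilton: P6 3, P3 1, P7 3, P4 1, P5 3.
P6 gets 2 under Adams and 3 under Hamilton.

Hamilton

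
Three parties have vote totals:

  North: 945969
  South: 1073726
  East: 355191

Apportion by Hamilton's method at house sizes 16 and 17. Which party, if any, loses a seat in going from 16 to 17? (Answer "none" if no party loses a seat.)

At 16 seats: North 6, South 7, East 3.
At 17 seats: North 7, South 8, East 2.
East drops from 3 to 2.

East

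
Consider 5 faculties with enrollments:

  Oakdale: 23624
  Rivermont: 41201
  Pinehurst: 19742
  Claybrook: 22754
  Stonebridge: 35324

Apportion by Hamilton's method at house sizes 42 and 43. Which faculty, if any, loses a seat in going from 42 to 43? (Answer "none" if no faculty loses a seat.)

At 42 seats: Oakdale 7, Rivermont 12, Pinehurst 6, Claybrook 7, Stonebridge 10.
At 43 seats: Oakdale 7, Rivermont 12, Pinehurst 6, Claybrook 7, Stonebridge 11.
No faculty's allocation decreased.

none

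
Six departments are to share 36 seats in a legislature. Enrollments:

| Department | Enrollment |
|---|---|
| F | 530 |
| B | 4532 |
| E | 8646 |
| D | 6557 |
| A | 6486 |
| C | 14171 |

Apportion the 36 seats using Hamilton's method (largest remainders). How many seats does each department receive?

F=0; B=4; E=8; D=6; A=6; C=12

Total 40922; standard divisor 40922/36 ≈ 1136.722.
Standard quotas: F 0.4663, B 3.9869, E 7.6061, D 5.7683, A 5.7059, C 12.4665.
Lower quotas: F 0, B 3, E 7, D 5, A 5, C 12 (sum 32, leaving 4 seats).
Remainders in descending order: B 0.9869, D 0.7683, A 0.7059, E 0.6061, C 0.4665, F 0.4663.
The surplus seats go to B, D, A, E.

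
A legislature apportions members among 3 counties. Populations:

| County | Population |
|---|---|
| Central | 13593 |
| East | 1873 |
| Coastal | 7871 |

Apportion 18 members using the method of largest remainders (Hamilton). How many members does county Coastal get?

The standard divisor is 23337/18 ≈ 1296.5.
Standard quotas: Central 10.4844, East 1.4447, Coastal 6.0710.
Lower quotas: Central 10, East 1, Coastal 6 (sum 17, leaving 1 seat).
Remainders in descending order: Central 0.4844, East 0.4447, Coastal 0.0710.
Largest remainder: Central receives the extra seat.
Coastal receives 6.

6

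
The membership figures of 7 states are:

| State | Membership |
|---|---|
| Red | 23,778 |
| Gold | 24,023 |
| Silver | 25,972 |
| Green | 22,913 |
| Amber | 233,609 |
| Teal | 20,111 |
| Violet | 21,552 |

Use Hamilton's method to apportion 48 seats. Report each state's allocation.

The standard divisor is 371958/48 ≈ 7749.125.
Standard quotas: Red 3.0685, Gold 3.1001, Silver 3.3516, Green 2.9568, Amber 30.1465, Teal 2.5953, Violet 2.7812.
Lower quotas: Red 3, Gold 3, Silver 3, Green 2, Amber 30, Teal 2, Violet 2 (sum 45, leaving 3 seats).
Remainders in descending order: Green 0.9568, Violet 0.7812, Teal 0.5953, Silver 0.3516, Amber 0.1465, Gold 0.1001, Red 0.0685.
Largest remainders: Green, Violet, Teal receive the extra seats.

Red: 3; Gold: 3; Silver: 3; Green: 3; Amber: 30; Teal: 3; Violet: 3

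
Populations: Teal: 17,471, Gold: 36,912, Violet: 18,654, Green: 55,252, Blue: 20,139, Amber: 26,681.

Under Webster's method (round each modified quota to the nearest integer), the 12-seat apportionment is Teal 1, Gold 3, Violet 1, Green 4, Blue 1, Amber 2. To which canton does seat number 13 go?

Priority for the next seat is population ÷ (current seats + 0.5).
Priorities: Teal 11647.333, Gold 10546.286, Violet 12436.000, Green 12278.222, Blue 13426.000, Amber 10672.400.
Highest priority: Blue.

Blue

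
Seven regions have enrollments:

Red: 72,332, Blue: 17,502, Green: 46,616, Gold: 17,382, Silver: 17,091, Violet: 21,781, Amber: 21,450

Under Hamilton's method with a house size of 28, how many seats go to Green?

6

The standard divisor is 214154/28 ≈ 7648.357.
Standard quotas: Red 9.4572, Blue 2.2883, Green 6.0949, Gold 2.2726, Silver 2.2346, Violet 2.8478, Amber 2.8045.
Lower quotas: Red 9, Blue 2, Green 6, Gold 2, Silver 2, Violet 2, Amber 2 (sum 25, leaving 3 seats).
Remainders in descending order: Violet 0.8478, Amber 0.8045, Red 0.4572, Blue 0.2883, Gold 0.2726, Silver 0.2346, Green 0.0949.
The surplus seats go to Violet, Amber, Red.
Green receives 6.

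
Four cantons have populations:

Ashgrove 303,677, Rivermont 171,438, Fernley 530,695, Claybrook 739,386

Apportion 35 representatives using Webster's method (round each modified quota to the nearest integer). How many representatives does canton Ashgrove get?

6

Standard divisor 1745196/35 ≈ 49862.743; standard quotas: Ashgrove 6.090, Rivermont 3.438, Fernley 10.643, Claybrook 14.828.
Rounding to the nearest integer gives Ashgrove 6, Rivermont 3, Fernley 11, Claybrook 15 — total 35, matching the house size, so no adjustment is needed.
Ashgrove receives 6.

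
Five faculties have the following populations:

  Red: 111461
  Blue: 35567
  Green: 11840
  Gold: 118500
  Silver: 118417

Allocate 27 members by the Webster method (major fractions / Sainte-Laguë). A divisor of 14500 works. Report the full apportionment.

With modified divisor 14500: modified quotas Red 7.687, Blue 2.453, Green 0.817, Gold 8.172, Silver 8.167.
Rounding to the nearest integer: Red 8, Blue 2, Green 1, Gold 8, Silver 8 (total 27).

Red 8; Blue 2; Green 1; Gold 8; Silver 8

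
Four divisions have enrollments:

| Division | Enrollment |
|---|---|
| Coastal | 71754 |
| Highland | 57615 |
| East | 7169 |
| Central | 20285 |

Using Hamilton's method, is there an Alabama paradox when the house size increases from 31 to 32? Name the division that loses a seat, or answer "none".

East

At 31 seats: Coastal 14, Highland 11, East 2, Central 4.
At 32 seats: Coastal 15, Highland 12, East 1, Central 4.
East drops from 2 to 1.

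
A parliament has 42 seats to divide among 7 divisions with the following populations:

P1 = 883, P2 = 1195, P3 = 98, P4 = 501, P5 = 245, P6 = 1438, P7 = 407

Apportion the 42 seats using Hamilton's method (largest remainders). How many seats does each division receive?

P1 8; P2 10; P3 1; P4 4; P5 2; P6 13; P7 4

Total 4767; standard divisor 4767/42 ≈ 113.5.
Standard quotas: P1 7.780, P2 10.529, P3 0.863, P4 4.414, P5 2.159, P6 12.670, P7 3.586.
Lower quotas: P1 7, P2 10, P3 0, P4 4, P5 2, P6 12, P7 3 (sum 38, leaving 4 seats).
Remainders in descending order: P3 0.863, P1 0.780, P6 0.670, P7 0.586, P2 0.529, P4 0.414, P5 0.159.
The surplus seats go to P3, P1, P6, P7.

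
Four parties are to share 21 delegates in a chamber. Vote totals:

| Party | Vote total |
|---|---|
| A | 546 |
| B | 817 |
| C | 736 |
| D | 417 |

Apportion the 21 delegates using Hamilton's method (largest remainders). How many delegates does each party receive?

A 5, B 7, C 6, D 3

Total 2516; standard divisor 2516/21 ≈ 119.81.
Standard quotas: A 4.557, B 6.819, C 6.143, D 3.481.
Lower quotas: A 4, B 6, C 6, D 3 (sum 19, leaving 2 seats).
Remainders in descending order: B 0.819, A 0.557, D 0.481, C 0.143.
The surplus seats go to B, A.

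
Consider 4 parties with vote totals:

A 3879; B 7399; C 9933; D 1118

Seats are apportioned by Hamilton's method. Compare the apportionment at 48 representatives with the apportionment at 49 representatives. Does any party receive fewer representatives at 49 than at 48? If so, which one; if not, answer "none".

At 48 seats: A 8, B 16, C 21, D 3.
At 49 seats: A 9, B 16, C 22, D 2.
D drops from 3 to 2.

D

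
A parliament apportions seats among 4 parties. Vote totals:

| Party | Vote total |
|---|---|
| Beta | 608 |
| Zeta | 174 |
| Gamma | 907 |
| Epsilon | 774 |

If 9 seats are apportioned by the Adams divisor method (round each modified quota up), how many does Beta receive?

Standard divisor 2463/9 ≈ 273.667; standard quotas: Beta 2.222, Zeta 0.636, Gamma 3.314, Epsilon 2.828.
Rounding up gives 3, 1, 4, 3 = 11 seats, so the divisor must be adjusted.
With modified divisor 350: modified quotas Beta 1.737, Zeta 0.497, Gamma 2.591, Epsilon 2.211.
Rounding up: Beta 2, Zeta 1, Gamma 3, Epsilon 3 (total 9).
Beta receives 2.

2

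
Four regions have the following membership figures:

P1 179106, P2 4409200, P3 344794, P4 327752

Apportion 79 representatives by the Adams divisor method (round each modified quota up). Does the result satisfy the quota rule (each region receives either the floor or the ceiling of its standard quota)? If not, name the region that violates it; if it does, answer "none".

Standard quotas: P1 2.690, P2 66.211, P3 5.178, P4 4.922.
Adams allocation: P1 3, P2 65, P3 6, P4 5.
P2 has quota 66.211 (lower 66, upper 67) but receives 65 — outside the quota interval.

P2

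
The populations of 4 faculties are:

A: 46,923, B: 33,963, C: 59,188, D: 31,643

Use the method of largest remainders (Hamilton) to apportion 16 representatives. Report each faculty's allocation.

A=4; B=3; C=6; D=3

Standard divisor: 171717 ÷ 16 ≈ 10732.312.
Standard quotas: A 4.3721, B 3.1646, C 5.5149, D 2.9484.
Lower quotas: A 4, B 3, C 5, D 2 (sum 14, leaving 2 seats).
Remainders in descending order: D 0.9484, C 0.5149, A 0.3721, B 0.1646.
The surplus seats go to D, C.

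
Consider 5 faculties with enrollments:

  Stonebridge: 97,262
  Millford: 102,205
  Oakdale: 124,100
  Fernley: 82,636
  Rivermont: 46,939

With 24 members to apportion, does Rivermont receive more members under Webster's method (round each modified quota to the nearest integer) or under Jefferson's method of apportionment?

Webster: Stonebridge 5, Millford 5, Oakdale 7, Fernley 4, Rivermont 3.
Jefferson: Stonebridge 5, Millford 6, Oakdale 7, Fernley 4, Rivermont 2.
Rivermont gets 3 under Webster and 2 under Jefferson.

Webster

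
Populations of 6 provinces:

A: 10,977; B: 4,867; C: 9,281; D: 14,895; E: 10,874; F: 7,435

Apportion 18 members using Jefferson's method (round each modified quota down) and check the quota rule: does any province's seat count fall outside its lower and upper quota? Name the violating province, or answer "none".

none

Standard quotas: A 3.387, B 1.502, C 2.864, D 4.597, E 3.356, F 2.294.
Jefferson allocation: A 4, B 1, C 3, D 5, E 3, F 2.
Every allocation lies between the lower and upper quota.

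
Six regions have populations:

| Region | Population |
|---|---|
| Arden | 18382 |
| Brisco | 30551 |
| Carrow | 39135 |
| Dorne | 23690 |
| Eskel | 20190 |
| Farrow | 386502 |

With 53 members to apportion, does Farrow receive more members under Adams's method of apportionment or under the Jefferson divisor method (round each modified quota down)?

Jefferson

Adams: Arden 2, Brisco 4, Carrow 4, Dorne 3, Eskel 2, Farrow 38.
Jefferson: Arden 1, Brisco 3, Carrow 4, Dorne 2, Eskel 2, Farrow 41.
Farrow gets 38 under Adams and 41 under Jefferson.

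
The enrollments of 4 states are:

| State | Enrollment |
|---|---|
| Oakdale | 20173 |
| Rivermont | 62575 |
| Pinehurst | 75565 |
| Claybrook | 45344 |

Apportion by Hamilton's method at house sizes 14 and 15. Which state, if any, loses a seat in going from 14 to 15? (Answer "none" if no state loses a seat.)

Oakdale

At 14 seats: Oakdale 2, Rivermont 4, Pinehurst 5, Claybrook 3.
At 15 seats: Oakdale 1, Rivermont 5, Pinehurst 6, Claybrook 3.
Oakdale drops from 2 to 1.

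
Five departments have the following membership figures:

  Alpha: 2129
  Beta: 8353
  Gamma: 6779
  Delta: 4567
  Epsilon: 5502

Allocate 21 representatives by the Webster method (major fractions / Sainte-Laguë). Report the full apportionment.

Alpha: 2; Beta: 6; Gamma: 5; Delta: 4; Epsilon: 4

Standard divisor 27330/21 ≈ 1301.429; standard quotas: Alpha 1.636, Beta 6.418, Gamma 5.209, Delta 3.509, Epsilon 4.228.
Rounding to the nearest integer gives Alpha 2, Beta 6, Gamma 5, Delta 4, Epsilon 4 — total 21, matching the house size, so no adjustment is needed.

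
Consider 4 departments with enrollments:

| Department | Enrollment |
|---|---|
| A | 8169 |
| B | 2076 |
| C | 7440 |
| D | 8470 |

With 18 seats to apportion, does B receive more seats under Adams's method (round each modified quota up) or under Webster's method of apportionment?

Adams: A 5, B 2, C 5, D 6.
Webster: A 6, B 1, C 5, D 6.
B gets 2 under Adams and 1 under Webster.

Adams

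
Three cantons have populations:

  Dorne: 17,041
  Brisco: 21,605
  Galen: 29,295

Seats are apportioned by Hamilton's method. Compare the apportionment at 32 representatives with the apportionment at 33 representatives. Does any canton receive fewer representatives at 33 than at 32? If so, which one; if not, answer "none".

At 32 seats: Dorne 8, Brisco 10, Galen 14.
At 33 seats: Dorne 8, Brisco 11, Galen 14.
No canton's allocation decreased.

none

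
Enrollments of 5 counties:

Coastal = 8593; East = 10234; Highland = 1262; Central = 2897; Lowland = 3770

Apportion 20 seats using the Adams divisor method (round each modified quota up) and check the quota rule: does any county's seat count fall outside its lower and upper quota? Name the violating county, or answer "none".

Standard quotas: Coastal 6.423, East 7.650, Highland 0.943, Central 2.165, Lowland 2.818.
Adams allocation: Coastal 6, East 8, Highland 1, Central 2, Lowland 3.
Every allocation lies between the lower and upper quota.

none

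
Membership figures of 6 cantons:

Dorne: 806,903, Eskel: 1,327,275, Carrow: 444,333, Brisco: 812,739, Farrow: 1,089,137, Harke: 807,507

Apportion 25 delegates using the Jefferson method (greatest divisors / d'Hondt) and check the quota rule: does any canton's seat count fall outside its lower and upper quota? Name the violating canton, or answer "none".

Standard quotas: Dorne 3.815, Eskel 6.275, Carrow 2.101, Brisco 3.842, Farrow 5.149, Harke 3.818.
Jefferson allocation: Dorne 4, Eskel 6, Carrow 2, Brisco 4, Farrow 5, Harke 4.
Every allocation lies between the lower and upper quota.

none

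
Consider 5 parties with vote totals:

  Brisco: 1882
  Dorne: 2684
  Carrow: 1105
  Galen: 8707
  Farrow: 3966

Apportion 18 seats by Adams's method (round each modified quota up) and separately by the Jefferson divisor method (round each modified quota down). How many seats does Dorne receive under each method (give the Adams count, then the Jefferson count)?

Adams: Brisco 2, Dorne 3, Carrow 1, Galen 8, Farrow 4.
Jefferson: Brisco 2, Dorne 2, Carrow 1, Galen 9, Farrow 4.
Dorne gets 3 under Adams and 2 under Jefferson.

3 and 2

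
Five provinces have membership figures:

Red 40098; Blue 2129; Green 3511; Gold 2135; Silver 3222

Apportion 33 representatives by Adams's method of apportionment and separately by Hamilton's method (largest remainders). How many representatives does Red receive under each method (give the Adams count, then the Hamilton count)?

Adams: Red 24, Blue 2, Green 3, Gold 2, Silver 2.
Hamilton: Red 26, Blue 1, Green 2, Gold 2, Silver 2.
Red gets 24 under Adams and 26 under Hamilton.

24 and 26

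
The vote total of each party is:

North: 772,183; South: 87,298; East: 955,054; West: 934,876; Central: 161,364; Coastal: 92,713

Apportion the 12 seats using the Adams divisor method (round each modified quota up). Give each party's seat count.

Standard divisor 3003488/12 ≈ 250290.667; standard quotas: North 3.085, South 0.349, East 3.816, West 3.735, Central 0.645, Coastal 0.370.
Rounding up gives 4, 1, 4, 4, 1, 1 = 15 seats, so the divisor must be adjusted.
With modified divisor 352200: modified quotas North 2.192, South 0.248, East 2.712, West 2.654, Central 0.458, Coastal 0.263.
Rounding up: North 3, South 1, East 3, West 3, Central 1, Coastal 1 (total 12).

North: 3, South: 1, East: 3, West: 3, Central: 1, Coastal: 1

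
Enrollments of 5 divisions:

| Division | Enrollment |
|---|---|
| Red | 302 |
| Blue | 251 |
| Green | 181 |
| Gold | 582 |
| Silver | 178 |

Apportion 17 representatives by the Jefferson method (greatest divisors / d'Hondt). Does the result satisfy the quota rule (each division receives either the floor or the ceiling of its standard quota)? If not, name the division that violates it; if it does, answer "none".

Standard quotas: Red 3.436, Blue 2.856, Green 2.060, Gold 6.622, Silver 2.025.
Jefferson allocation: Red 3, Blue 3, Green 2, Gold 7, Silver 2.
Every allocation lies between the lower and upper quota.

none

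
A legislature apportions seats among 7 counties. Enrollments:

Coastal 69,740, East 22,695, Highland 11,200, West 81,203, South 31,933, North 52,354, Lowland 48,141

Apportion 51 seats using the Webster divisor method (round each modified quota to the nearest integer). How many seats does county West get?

13

Standard divisor 317266/51 ≈ 6220.902; standard quotas: Coastal 11.211, East 3.648, Highland 1.800, West 13.053, South 5.133, North 8.416, Lowland 7.739.
Rounding to the nearest integer gives Coastal 11, East 4, Highland 2, West 13, South 5, North 8, Lowland 8 — total 51, matching the house size, so no adjustment is needed.
West receives 13.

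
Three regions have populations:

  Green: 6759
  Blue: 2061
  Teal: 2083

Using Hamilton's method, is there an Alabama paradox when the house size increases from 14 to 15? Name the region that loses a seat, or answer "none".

none

At 14 seats: Green 9, Blue 2, Teal 3.
At 15 seats: Green 9, Blue 3, Teal 3.
No region's allocation decreased.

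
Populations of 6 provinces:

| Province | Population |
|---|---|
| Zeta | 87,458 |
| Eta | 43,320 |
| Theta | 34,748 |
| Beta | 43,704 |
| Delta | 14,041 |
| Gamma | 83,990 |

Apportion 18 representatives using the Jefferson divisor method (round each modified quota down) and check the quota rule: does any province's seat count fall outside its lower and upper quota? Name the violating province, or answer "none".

Standard quotas: Zeta 5.123, Eta 2.538, Theta 2.036, Beta 2.560, Delta 0.823, Gamma 4.920.
Jefferson allocation: Zeta 6, Eta 2, Theta 2, Beta 3, Delta 0, Gamma 5.
Every allocation lies between the lower and upper quota.

none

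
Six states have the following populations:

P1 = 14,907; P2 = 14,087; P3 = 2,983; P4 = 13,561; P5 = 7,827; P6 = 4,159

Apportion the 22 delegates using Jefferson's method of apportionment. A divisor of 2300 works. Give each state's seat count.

With modified divisor 2300: modified quotas P1 6.481, P2 6.125, P3 1.297, P4 5.896, P5 3.403, P6 1.808.
Rounding down: P1 6, P2 6, P3 1, P4 5, P5 3, P6 1 (total 22).

P1 6; P2 6; P3 1; P4 5; P5 3; P6 1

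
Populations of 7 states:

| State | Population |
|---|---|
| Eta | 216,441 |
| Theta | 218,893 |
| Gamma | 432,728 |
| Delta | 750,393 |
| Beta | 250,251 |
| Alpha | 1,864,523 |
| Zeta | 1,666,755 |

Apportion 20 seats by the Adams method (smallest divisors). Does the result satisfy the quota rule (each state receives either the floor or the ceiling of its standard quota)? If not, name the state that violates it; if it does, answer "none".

none

Standard quotas: Eta 0.802, Theta 0.811, Gamma 1.603, Delta 2.779, Beta 0.927, Alpha 6.906, Zeta 6.173.
Adams allocation: Eta 1, Theta 1, Gamma 2, Delta 3, Beta 1, Alpha 6, Zeta 6.
Every allocation lies between the lower and upper quota.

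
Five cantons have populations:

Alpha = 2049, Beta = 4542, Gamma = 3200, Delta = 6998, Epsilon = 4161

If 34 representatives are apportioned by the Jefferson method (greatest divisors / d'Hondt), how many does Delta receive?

Standard divisor 20950/34 ≈ 616.176; standard quotas: Alpha 3.325, Beta 7.371, Gamma 5.193, Delta 11.357, Epsilon 6.753.
Rounding down gives 3, 7, 5, 11, 6 = 32 seats, so the divisor must be adjusted.
With modified divisor 580: modified quotas Alpha 3.533, Beta 7.831, Gamma 5.517, Delta 12.066, Epsilon 7.174.
Rounding down: Alpha 3, Beta 7, Gamma 5, Delta 12, Epsilon 7 (total 34).
Delta receives 12.

12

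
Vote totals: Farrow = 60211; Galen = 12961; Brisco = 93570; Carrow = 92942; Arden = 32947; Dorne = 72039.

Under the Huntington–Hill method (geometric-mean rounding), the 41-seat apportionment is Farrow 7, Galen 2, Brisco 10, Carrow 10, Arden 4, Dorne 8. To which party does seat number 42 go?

Priority for the next seat is population ÷ (√(s·(s+1))).
Priorities: Farrow 8046.033, Galen 5291.306, Brisco 8921.549, Carrow 8861.672, Arden 7367.173, Dorne 8489.878.
Highest priority: Brisco.

Brisco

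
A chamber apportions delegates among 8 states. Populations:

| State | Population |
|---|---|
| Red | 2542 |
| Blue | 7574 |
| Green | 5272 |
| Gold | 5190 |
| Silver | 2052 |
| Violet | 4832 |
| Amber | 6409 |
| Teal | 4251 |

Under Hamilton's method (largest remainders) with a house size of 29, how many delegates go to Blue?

Standard divisor: 38122 ÷ 29 ≈ 1314.552.
Standard quotas: Red 1.9337, Blue 5.7617, Green 4.0105, Gold 3.9481, Silver 1.5610, Violet 3.6758, Amber 4.8754, Teal 3.2338.
Lower quotas: Red 1, Blue 5, Green 4, Gold 3, Silver 1, Violet 3, Amber 4, Teal 3 (sum 24, leaving 5 seats).
Remainders in descending order: Gold 0.9481, Red 0.9337, Amber 0.8754, Blue 0.7617, Violet 0.6758, Silver 0.5610, Teal 0.2338, Green 0.0105.
Largest remainders: Gold, Red, Amber, Blue, Violet receive the extra seats.
Blue receives 6.

6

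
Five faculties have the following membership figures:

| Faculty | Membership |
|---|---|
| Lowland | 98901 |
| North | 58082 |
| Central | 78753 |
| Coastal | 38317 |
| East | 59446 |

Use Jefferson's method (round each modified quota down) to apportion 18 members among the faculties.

Lowland 6, North 3, Central 4, Coastal 2, East 3

Standard divisor 333499/18 ≈ 18527.722; standard quotas: Lowland 5.338, North 3.135, Central 4.251, Coastal 2.068, East 3.208.
Rounding down gives 5, 3, 4, 2, 3 = 17 seats, so the divisor must be adjusted.
With modified divisor 16100: modified quotas Lowland 6.143, North 3.608, Central 4.891, Coastal 2.380, East 3.692.
Rounding down: Lowland 6, North 3, Central 4, Coastal 2, East 3 (total 18).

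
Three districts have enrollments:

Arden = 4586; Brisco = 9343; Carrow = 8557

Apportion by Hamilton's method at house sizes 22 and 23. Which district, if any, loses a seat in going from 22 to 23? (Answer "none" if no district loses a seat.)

none

At 22 seats: Arden 5, Brisco 9, Carrow 8.
At 23 seats: Arden 5, Brisco 9, Carrow 9.
No district's allocation decreased.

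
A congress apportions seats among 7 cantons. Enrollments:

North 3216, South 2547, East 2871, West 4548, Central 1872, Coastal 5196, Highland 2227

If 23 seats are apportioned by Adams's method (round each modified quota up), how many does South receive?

3

Standard divisor 22477/23 ≈ 977.261; standard quotas: North 3.291, South 2.606, East 2.938, West 4.654, Central 1.916, Coastal 5.317, Highland 2.279.
Rounding up gives 4, 3, 3, 5, 2, 6, 3 = 26 seats, so the divisor must be adjusted.
With modified divisor 1130: modified quotas North 2.846, South 2.254, East 2.541, West 4.025, Central 1.657, Coastal 4.598, Highland 1.971.
Rounding up: North 3, South 3, East 3, West 5, Central 2, Coastal 5, Highland 2 (total 23).
South receives 3.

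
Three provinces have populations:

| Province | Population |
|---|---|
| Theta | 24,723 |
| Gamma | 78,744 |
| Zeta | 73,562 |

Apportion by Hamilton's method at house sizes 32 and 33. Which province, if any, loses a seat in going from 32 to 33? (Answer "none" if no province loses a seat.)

At 32 seats: Theta 5, Gamma 14, Zeta 13.
At 33 seats: Theta 4, Gamma 15, Zeta 14.
Theta drops from 5 to 4.

Theta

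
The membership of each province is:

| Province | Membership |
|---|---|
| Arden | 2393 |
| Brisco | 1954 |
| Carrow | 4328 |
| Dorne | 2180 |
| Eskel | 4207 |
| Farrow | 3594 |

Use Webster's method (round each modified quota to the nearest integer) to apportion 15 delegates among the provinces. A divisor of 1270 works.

Arden=2, Brisco=2, Carrow=3, Dorne=2, Eskel=3, Farrow=3

With modified divisor 1270: modified quotas Arden 1.884, Brisco 1.539, Carrow 3.408, Dorne 1.717, Eskel 3.313, Farrow 2.830.
Rounding to the nearest integer: Arden 2, Brisco 2, Carrow 3, Dorne 2, Eskel 3, Farrow 3 (total 15).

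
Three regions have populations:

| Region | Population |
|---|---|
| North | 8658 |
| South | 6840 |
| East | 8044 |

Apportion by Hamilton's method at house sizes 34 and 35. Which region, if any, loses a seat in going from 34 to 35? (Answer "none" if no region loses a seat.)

At 34 seats: North 12, South 10, East 12.
At 35 seats: North 13, South 10, East 12.
No region's allocation decreased.

none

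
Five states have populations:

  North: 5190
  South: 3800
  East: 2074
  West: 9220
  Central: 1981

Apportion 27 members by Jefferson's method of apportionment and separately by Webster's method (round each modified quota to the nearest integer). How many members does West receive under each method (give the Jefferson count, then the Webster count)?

Jefferson: North 6, South 5, East 2, West 12, Central 2.
Webster: North 6, South 5, East 3, West 11, Central 2.
West gets 12 under Jefferson and 11 under Webster.

12 and 11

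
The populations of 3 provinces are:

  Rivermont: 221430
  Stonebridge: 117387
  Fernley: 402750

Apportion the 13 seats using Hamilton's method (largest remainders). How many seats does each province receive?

Total 741567; standard divisor 741567/13 ≈ 57043.615.
Standard quotas: Rivermont 3.8818, Stonebridge 2.0578, Fernley 7.0604.
Lower quotas: Rivermont 3, Stonebridge 2, Fernley 7 (sum 12, leaving 1 seat).
Remainders in descending order: Rivermont 0.8818, Fernley 0.0604, Stonebridge 0.0578.
The surplus seat goes to Rivermont.

Rivermont=4, Stonebridge=2, Fernley=7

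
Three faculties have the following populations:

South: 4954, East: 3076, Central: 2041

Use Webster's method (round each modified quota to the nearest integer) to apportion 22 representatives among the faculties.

Standard divisor 10071/22 ≈ 457.773; standard quotas: South 10.822, East 6.719, Central 4.459.
Rounding to the nearest integer gives South 11, East 7, Central 4 — total 22, matching the house size, so no adjustment is needed.

South 11, East 7, Central 4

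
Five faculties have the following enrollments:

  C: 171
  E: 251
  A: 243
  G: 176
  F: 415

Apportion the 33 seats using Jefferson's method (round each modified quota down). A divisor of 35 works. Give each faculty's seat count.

C: 4, E: 7, A: 6, G: 5, F: 11

With modified divisor 35: modified quotas C 4.886, E 7.171, A 6.943, G 5.029, F 11.857.
Rounding down: C 4, E 7, A 6, G 5, F 11 (total 33).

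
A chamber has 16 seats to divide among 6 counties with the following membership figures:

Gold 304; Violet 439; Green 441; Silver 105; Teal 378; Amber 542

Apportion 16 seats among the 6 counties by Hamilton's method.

Standard divisor: 2209 ÷ 16 ≈ 138.062.
Standard quotas: Gold 2.202, Violet 3.180, Green 3.194, Silver 0.761, Teal 2.738, Amber 3.926.
Lower quotas: Gold 2, Violet 3, Green 3, Silver 0, Teal 2, Amber 3 (sum 13, leaving 3 seats).
Remainders in descending order: Amber 0.926, Silver 0.761, Teal 0.738, Gold 0.202, Green 0.194, Violet 0.180.
The surplus seats go to Amber, Silver, Teal.

Gold 2, Violet 3, Green 3, Silver 1, Teal 3, Amber 4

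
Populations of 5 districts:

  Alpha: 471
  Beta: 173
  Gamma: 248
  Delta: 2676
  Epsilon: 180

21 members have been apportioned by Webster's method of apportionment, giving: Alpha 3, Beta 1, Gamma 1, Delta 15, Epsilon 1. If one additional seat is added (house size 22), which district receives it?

Delta

Priority for the next seat is population ÷ (current seats + 0.5).
Priorities: Alpha 134.571, Beta 115.333, Gamma 165.333, Delta 172.645, Epsilon 120.000.
Highest priority: Delta.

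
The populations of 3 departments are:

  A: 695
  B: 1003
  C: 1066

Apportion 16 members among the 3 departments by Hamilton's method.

A 4, B 6, C 6

The standard divisor is 2764/16 ≈ 172.75.
Standard quotas: A 4.023, B 5.806, C 6.171.
Lower quotas: A 4, B 5, C 6 (sum 15, leaving 1 seat).
Remainders in descending order: B 0.806, C 0.171, A 0.023.
Largest remainder: B receives the extra seat.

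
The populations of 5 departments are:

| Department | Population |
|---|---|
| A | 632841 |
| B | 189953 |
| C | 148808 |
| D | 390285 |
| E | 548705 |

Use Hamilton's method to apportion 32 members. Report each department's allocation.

A: 11, B: 3, C: 2, D: 7, E: 9

Total 1910592; standard divisor 1910592/32 = 59706.
Standard quotas: A 10.5993, B 3.1815, C 2.4923, D 6.5368, E 9.1901.
Lower quotas: A 10, B 3, C 2, D 6, E 9 (sum 30, leaving 2 seats).
Remainders in descending order: A 0.5993, D 0.5368, C 0.4923, E 0.1901, B 0.1815.
Largest remainders: A, D receive the extra seats.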